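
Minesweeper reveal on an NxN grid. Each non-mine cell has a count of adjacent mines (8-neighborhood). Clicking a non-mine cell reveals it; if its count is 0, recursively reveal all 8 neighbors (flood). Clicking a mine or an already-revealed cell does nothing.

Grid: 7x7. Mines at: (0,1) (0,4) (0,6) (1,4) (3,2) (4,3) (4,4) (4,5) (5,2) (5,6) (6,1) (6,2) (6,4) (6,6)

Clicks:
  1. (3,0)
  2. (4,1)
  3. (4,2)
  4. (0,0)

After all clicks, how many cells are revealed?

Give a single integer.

Answer: 12

Derivation:
Click 1 (3,0) count=0: revealed 10 new [(1,0) (1,1) (2,0) (2,1) (3,0) (3,1) (4,0) (4,1) (5,0) (5,1)] -> total=10
Click 2 (4,1) count=2: revealed 0 new [(none)] -> total=10
Click 3 (4,2) count=3: revealed 1 new [(4,2)] -> total=11
Click 4 (0,0) count=1: revealed 1 new [(0,0)] -> total=12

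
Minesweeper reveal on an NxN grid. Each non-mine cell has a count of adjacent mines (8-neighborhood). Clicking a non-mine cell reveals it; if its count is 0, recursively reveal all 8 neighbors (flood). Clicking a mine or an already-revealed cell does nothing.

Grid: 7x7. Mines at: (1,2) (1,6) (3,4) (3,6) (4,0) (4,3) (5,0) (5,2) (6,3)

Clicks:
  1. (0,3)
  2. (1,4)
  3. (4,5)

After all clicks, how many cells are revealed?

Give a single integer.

Answer: 10

Derivation:
Click 1 (0,3) count=1: revealed 1 new [(0,3)] -> total=1
Click 2 (1,4) count=0: revealed 8 new [(0,4) (0,5) (1,3) (1,4) (1,5) (2,3) (2,4) (2,5)] -> total=9
Click 3 (4,5) count=2: revealed 1 new [(4,5)] -> total=10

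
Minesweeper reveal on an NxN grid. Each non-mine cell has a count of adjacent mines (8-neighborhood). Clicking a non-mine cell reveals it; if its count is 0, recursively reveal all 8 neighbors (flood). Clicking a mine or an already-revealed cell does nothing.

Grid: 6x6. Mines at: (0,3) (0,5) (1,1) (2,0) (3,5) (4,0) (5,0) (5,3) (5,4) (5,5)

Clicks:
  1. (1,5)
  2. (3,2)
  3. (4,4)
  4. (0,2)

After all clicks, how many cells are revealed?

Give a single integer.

Answer: 17

Derivation:
Click 1 (1,5) count=1: revealed 1 new [(1,5)] -> total=1
Click 2 (3,2) count=0: revealed 15 new [(1,2) (1,3) (1,4) (2,1) (2,2) (2,3) (2,4) (3,1) (3,2) (3,3) (3,4) (4,1) (4,2) (4,3) (4,4)] -> total=16
Click 3 (4,4) count=4: revealed 0 new [(none)] -> total=16
Click 4 (0,2) count=2: revealed 1 new [(0,2)] -> total=17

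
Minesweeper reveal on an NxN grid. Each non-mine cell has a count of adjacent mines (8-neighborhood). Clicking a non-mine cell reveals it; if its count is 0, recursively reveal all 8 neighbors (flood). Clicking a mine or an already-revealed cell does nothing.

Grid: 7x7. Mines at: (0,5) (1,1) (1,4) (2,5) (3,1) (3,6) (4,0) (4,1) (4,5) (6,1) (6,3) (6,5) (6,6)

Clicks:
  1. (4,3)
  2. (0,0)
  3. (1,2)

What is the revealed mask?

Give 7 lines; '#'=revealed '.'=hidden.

Click 1 (4,3) count=0: revealed 12 new [(2,2) (2,3) (2,4) (3,2) (3,3) (3,4) (4,2) (4,3) (4,4) (5,2) (5,3) (5,4)] -> total=12
Click 2 (0,0) count=1: revealed 1 new [(0,0)] -> total=13
Click 3 (1,2) count=1: revealed 1 new [(1,2)] -> total=14

Answer: #......
..#....
..###..
..###..
..###..
..###..
.......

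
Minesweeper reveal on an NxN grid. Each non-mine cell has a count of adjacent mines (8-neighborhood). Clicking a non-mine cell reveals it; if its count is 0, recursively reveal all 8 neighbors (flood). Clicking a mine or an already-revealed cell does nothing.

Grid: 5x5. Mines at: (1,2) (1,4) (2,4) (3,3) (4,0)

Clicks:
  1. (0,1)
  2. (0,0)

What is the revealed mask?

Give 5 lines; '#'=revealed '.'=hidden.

Click 1 (0,1) count=1: revealed 1 new [(0,1)] -> total=1
Click 2 (0,0) count=0: revealed 7 new [(0,0) (1,0) (1,1) (2,0) (2,1) (3,0) (3,1)] -> total=8

Answer: ##...
##...
##...
##...
.....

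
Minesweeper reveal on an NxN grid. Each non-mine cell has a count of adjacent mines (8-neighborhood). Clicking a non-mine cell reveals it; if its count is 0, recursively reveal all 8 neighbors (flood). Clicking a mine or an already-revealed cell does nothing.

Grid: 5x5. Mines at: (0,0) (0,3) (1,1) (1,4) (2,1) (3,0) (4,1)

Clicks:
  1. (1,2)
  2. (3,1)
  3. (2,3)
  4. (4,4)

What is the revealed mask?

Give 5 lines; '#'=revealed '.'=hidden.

Answer: .....
..#..
..###
.####
..###

Derivation:
Click 1 (1,2) count=3: revealed 1 new [(1,2)] -> total=1
Click 2 (3,1) count=3: revealed 1 new [(3,1)] -> total=2
Click 3 (2,3) count=1: revealed 1 new [(2,3)] -> total=3
Click 4 (4,4) count=0: revealed 8 new [(2,2) (2,4) (3,2) (3,3) (3,4) (4,2) (4,3) (4,4)] -> total=11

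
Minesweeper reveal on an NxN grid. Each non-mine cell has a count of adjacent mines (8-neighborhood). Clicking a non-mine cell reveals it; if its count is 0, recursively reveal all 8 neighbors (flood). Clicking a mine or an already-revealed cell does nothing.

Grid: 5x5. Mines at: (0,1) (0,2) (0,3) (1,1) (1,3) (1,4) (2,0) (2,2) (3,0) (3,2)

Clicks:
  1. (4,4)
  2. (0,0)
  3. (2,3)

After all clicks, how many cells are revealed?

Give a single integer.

Answer: 7

Derivation:
Click 1 (4,4) count=0: revealed 6 new [(2,3) (2,4) (3,3) (3,4) (4,3) (4,4)] -> total=6
Click 2 (0,0) count=2: revealed 1 new [(0,0)] -> total=7
Click 3 (2,3) count=4: revealed 0 new [(none)] -> total=7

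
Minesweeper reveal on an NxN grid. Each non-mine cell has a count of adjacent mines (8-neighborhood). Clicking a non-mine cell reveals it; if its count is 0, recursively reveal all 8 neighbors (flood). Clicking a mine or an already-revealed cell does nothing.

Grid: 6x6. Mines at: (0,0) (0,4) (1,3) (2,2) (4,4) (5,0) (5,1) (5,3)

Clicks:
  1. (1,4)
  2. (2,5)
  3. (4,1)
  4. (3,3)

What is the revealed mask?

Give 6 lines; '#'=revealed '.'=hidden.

Click 1 (1,4) count=2: revealed 1 new [(1,4)] -> total=1
Click 2 (2,5) count=0: revealed 5 new [(1,5) (2,4) (2,5) (3,4) (3,5)] -> total=6
Click 3 (4,1) count=2: revealed 1 new [(4,1)] -> total=7
Click 4 (3,3) count=2: revealed 1 new [(3,3)] -> total=8

Answer: ......
....##
....##
...###
.#....
......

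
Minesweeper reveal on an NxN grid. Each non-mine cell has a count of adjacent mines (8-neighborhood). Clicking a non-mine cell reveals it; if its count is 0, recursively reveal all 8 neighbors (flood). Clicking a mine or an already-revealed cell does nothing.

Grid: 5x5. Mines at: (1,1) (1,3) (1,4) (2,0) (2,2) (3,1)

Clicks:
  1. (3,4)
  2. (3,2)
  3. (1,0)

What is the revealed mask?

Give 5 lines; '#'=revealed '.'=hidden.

Answer: .....
#....
...##
..###
..###

Derivation:
Click 1 (3,4) count=0: revealed 8 new [(2,3) (2,4) (3,2) (3,3) (3,4) (4,2) (4,3) (4,4)] -> total=8
Click 2 (3,2) count=2: revealed 0 new [(none)] -> total=8
Click 3 (1,0) count=2: revealed 1 new [(1,0)] -> total=9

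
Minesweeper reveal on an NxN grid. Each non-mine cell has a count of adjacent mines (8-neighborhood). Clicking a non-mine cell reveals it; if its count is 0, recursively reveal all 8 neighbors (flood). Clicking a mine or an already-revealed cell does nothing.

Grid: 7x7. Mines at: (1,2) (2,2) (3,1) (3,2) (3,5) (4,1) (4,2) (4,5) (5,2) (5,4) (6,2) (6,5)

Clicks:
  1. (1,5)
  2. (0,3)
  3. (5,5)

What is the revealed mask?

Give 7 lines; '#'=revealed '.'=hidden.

Click 1 (1,5) count=0: revealed 12 new [(0,3) (0,4) (0,5) (0,6) (1,3) (1,4) (1,5) (1,6) (2,3) (2,4) (2,5) (2,6)] -> total=12
Click 2 (0,3) count=1: revealed 0 new [(none)] -> total=12
Click 3 (5,5) count=3: revealed 1 new [(5,5)] -> total=13

Answer: ...####
...####
...####
.......
.......
.....#.
.......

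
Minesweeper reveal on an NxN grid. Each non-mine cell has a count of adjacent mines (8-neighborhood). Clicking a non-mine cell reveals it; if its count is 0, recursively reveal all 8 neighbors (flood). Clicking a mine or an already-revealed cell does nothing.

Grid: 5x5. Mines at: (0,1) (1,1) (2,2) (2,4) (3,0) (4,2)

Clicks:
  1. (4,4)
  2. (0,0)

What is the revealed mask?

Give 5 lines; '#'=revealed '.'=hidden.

Click 1 (4,4) count=0: revealed 4 new [(3,3) (3,4) (4,3) (4,4)] -> total=4
Click 2 (0,0) count=2: revealed 1 new [(0,0)] -> total=5

Answer: #....
.....
.....
...##
...##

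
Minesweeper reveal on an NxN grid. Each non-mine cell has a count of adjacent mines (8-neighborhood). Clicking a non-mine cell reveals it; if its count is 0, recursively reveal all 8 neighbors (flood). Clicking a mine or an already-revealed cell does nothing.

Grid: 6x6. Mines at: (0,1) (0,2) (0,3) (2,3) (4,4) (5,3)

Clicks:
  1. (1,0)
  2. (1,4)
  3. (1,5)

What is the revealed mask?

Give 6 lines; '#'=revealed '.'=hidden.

Answer: ....##
#...##
....##
....##
......
......

Derivation:
Click 1 (1,0) count=1: revealed 1 new [(1,0)] -> total=1
Click 2 (1,4) count=2: revealed 1 new [(1,4)] -> total=2
Click 3 (1,5) count=0: revealed 7 new [(0,4) (0,5) (1,5) (2,4) (2,5) (3,4) (3,5)] -> total=9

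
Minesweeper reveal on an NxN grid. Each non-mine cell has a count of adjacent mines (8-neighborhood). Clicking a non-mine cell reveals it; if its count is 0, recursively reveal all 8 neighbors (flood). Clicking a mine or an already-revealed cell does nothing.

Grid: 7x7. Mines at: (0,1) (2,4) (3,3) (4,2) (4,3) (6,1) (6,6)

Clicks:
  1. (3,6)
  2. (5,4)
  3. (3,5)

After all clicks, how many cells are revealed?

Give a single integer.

Answer: 21

Derivation:
Click 1 (3,6) count=0: revealed 21 new [(0,2) (0,3) (0,4) (0,5) (0,6) (1,2) (1,3) (1,4) (1,5) (1,6) (2,5) (2,6) (3,4) (3,5) (3,6) (4,4) (4,5) (4,6) (5,4) (5,5) (5,6)] -> total=21
Click 2 (5,4) count=1: revealed 0 new [(none)] -> total=21
Click 3 (3,5) count=1: revealed 0 new [(none)] -> total=21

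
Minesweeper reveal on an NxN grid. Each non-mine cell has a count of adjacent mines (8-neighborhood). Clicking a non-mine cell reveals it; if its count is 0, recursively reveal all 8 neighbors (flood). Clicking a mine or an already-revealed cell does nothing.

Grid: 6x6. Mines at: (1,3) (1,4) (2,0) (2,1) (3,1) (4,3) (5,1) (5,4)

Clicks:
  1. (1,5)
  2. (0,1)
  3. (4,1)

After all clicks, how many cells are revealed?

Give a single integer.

Answer: 8

Derivation:
Click 1 (1,5) count=1: revealed 1 new [(1,5)] -> total=1
Click 2 (0,1) count=0: revealed 6 new [(0,0) (0,1) (0,2) (1,0) (1,1) (1,2)] -> total=7
Click 3 (4,1) count=2: revealed 1 new [(4,1)] -> total=8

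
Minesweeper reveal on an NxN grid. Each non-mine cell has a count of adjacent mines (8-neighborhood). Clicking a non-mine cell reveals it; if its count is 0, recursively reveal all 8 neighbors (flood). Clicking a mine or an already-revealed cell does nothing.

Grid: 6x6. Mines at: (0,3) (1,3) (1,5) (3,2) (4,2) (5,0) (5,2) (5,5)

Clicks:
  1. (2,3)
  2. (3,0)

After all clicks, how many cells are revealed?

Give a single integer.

Answer: 14

Derivation:
Click 1 (2,3) count=2: revealed 1 new [(2,3)] -> total=1
Click 2 (3,0) count=0: revealed 13 new [(0,0) (0,1) (0,2) (1,0) (1,1) (1,2) (2,0) (2,1) (2,2) (3,0) (3,1) (4,0) (4,1)] -> total=14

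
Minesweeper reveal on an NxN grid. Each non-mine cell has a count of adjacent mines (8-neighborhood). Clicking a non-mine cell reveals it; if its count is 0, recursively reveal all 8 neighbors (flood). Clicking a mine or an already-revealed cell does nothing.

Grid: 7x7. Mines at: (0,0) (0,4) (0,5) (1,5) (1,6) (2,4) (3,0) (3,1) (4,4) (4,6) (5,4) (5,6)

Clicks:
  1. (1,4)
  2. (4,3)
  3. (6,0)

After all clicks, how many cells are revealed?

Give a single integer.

Click 1 (1,4) count=4: revealed 1 new [(1,4)] -> total=1
Click 2 (4,3) count=2: revealed 1 new [(4,3)] -> total=2
Click 3 (6,0) count=0: revealed 11 new [(4,0) (4,1) (4,2) (5,0) (5,1) (5,2) (5,3) (6,0) (6,1) (6,2) (6,3)] -> total=13

Answer: 13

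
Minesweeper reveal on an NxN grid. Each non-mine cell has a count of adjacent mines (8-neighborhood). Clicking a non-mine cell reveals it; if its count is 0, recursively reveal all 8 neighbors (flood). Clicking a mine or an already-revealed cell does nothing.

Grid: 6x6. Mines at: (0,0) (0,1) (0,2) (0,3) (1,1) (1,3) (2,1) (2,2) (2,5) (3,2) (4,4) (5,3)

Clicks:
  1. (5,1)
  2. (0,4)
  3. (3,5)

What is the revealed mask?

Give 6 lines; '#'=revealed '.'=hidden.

Answer: ....#.
......
......
##...#
###...
###...

Derivation:
Click 1 (5,1) count=0: revealed 8 new [(3,0) (3,1) (4,0) (4,1) (4,2) (5,0) (5,1) (5,2)] -> total=8
Click 2 (0,4) count=2: revealed 1 new [(0,4)] -> total=9
Click 3 (3,5) count=2: revealed 1 new [(3,5)] -> total=10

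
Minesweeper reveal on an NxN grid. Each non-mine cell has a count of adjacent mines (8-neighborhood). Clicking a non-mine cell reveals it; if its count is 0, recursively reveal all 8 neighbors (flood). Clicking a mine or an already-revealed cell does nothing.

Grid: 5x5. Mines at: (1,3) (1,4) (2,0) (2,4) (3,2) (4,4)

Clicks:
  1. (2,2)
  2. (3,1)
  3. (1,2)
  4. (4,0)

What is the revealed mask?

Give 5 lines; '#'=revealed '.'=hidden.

Answer: .....
..#..
..#..
##...
##...

Derivation:
Click 1 (2,2) count=2: revealed 1 new [(2,2)] -> total=1
Click 2 (3,1) count=2: revealed 1 new [(3,1)] -> total=2
Click 3 (1,2) count=1: revealed 1 new [(1,2)] -> total=3
Click 4 (4,0) count=0: revealed 3 new [(3,0) (4,0) (4,1)] -> total=6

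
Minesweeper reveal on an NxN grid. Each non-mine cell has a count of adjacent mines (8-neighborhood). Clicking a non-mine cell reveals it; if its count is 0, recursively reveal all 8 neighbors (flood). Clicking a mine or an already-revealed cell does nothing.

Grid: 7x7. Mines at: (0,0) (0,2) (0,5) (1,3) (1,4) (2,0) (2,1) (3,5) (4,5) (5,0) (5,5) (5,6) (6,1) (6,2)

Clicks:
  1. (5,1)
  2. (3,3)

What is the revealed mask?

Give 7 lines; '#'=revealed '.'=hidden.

Answer: .......
.......
..###..
.####..
.####..
.####..
.......

Derivation:
Click 1 (5,1) count=3: revealed 1 new [(5,1)] -> total=1
Click 2 (3,3) count=0: revealed 14 new [(2,2) (2,3) (2,4) (3,1) (3,2) (3,3) (3,4) (4,1) (4,2) (4,3) (4,4) (5,2) (5,3) (5,4)] -> total=15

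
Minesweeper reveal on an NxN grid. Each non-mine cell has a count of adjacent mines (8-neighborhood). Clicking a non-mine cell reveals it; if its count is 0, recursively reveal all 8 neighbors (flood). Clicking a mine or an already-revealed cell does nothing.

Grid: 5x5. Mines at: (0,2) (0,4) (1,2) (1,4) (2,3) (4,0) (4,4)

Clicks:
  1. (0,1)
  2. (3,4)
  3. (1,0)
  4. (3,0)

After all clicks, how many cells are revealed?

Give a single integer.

Click 1 (0,1) count=2: revealed 1 new [(0,1)] -> total=1
Click 2 (3,4) count=2: revealed 1 new [(3,4)] -> total=2
Click 3 (1,0) count=0: revealed 7 new [(0,0) (1,0) (1,1) (2,0) (2,1) (3,0) (3,1)] -> total=9
Click 4 (3,0) count=1: revealed 0 new [(none)] -> total=9

Answer: 9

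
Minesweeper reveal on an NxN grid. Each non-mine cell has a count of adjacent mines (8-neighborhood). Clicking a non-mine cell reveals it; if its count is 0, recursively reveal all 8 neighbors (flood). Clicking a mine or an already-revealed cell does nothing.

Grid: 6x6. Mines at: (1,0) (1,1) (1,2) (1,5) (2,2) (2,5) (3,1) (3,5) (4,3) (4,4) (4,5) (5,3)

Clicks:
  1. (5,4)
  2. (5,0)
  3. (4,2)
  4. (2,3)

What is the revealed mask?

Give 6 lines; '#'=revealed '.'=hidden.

Answer: ......
......
...#..
......
###...
###.#.

Derivation:
Click 1 (5,4) count=4: revealed 1 new [(5,4)] -> total=1
Click 2 (5,0) count=0: revealed 6 new [(4,0) (4,1) (4,2) (5,0) (5,1) (5,2)] -> total=7
Click 3 (4,2) count=3: revealed 0 new [(none)] -> total=7
Click 4 (2,3) count=2: revealed 1 new [(2,3)] -> total=8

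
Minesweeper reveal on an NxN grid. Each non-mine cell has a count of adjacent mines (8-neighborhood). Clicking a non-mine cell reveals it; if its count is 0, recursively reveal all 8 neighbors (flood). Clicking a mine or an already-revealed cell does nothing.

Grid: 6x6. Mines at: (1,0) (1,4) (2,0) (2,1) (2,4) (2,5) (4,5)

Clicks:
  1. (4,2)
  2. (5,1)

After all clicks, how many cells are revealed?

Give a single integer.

Click 1 (4,2) count=0: revealed 15 new [(3,0) (3,1) (3,2) (3,3) (3,4) (4,0) (4,1) (4,2) (4,3) (4,4) (5,0) (5,1) (5,2) (5,3) (5,4)] -> total=15
Click 2 (5,1) count=0: revealed 0 new [(none)] -> total=15

Answer: 15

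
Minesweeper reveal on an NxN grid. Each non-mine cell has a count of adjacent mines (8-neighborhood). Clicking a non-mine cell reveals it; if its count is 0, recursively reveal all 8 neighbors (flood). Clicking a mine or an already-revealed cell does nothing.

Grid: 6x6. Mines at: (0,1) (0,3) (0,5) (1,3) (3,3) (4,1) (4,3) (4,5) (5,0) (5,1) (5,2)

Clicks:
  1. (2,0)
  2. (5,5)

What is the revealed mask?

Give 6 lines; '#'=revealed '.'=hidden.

Click 1 (2,0) count=0: revealed 9 new [(1,0) (1,1) (1,2) (2,0) (2,1) (2,2) (3,0) (3,1) (3,2)] -> total=9
Click 2 (5,5) count=1: revealed 1 new [(5,5)] -> total=10

Answer: ......
###...
###...
###...
......
.....#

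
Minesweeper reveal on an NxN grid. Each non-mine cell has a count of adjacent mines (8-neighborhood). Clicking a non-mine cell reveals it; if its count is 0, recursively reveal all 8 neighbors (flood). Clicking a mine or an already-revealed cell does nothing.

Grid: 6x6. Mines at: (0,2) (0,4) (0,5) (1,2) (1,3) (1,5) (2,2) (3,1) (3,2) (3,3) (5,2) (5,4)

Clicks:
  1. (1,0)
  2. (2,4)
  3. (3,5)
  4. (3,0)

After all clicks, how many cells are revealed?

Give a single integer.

Click 1 (1,0) count=0: revealed 6 new [(0,0) (0,1) (1,0) (1,1) (2,0) (2,1)] -> total=6
Click 2 (2,4) count=3: revealed 1 new [(2,4)] -> total=7
Click 3 (3,5) count=0: revealed 5 new [(2,5) (3,4) (3,5) (4,4) (4,5)] -> total=12
Click 4 (3,0) count=1: revealed 1 new [(3,0)] -> total=13

Answer: 13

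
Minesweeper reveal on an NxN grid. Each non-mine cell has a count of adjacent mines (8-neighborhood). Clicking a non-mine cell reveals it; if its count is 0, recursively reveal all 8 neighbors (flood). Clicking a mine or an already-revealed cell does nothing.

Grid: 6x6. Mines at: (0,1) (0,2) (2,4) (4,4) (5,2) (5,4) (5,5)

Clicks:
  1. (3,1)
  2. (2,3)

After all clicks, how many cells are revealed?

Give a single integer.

Click 1 (3,1) count=0: revealed 18 new [(1,0) (1,1) (1,2) (1,3) (2,0) (2,1) (2,2) (2,3) (3,0) (3,1) (3,2) (3,3) (4,0) (4,1) (4,2) (4,3) (5,0) (5,1)] -> total=18
Click 2 (2,3) count=1: revealed 0 new [(none)] -> total=18

Answer: 18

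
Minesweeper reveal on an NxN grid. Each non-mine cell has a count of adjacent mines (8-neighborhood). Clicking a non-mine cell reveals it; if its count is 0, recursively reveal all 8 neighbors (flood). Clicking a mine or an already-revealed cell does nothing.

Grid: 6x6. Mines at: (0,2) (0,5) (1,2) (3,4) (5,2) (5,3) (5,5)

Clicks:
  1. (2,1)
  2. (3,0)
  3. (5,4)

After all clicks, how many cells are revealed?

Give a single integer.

Click 1 (2,1) count=1: revealed 1 new [(2,1)] -> total=1
Click 2 (3,0) count=0: revealed 17 new [(0,0) (0,1) (1,0) (1,1) (2,0) (2,2) (2,3) (3,0) (3,1) (3,2) (3,3) (4,0) (4,1) (4,2) (4,3) (5,0) (5,1)] -> total=18
Click 3 (5,4) count=2: revealed 1 new [(5,4)] -> total=19

Answer: 19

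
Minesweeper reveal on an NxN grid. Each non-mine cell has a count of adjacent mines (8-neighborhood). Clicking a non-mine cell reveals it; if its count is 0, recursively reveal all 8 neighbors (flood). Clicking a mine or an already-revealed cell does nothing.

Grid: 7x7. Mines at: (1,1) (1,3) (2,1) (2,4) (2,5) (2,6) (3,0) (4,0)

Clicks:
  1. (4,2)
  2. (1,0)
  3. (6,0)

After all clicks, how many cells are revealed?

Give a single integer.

Answer: 27

Derivation:
Click 1 (4,2) count=0: revealed 26 new [(3,1) (3,2) (3,3) (3,4) (3,5) (3,6) (4,1) (4,2) (4,3) (4,4) (4,5) (4,6) (5,0) (5,1) (5,2) (5,3) (5,4) (5,5) (5,6) (6,0) (6,1) (6,2) (6,3) (6,4) (6,5) (6,6)] -> total=26
Click 2 (1,0) count=2: revealed 1 new [(1,0)] -> total=27
Click 3 (6,0) count=0: revealed 0 new [(none)] -> total=27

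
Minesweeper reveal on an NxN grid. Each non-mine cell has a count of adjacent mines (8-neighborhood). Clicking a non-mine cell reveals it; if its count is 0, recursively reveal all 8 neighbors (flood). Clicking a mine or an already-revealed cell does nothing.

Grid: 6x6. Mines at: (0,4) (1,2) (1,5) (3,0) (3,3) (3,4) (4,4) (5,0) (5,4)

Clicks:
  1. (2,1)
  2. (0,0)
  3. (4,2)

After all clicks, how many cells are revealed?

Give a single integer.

Click 1 (2,1) count=2: revealed 1 new [(2,1)] -> total=1
Click 2 (0,0) count=0: revealed 5 new [(0,0) (0,1) (1,0) (1,1) (2,0)] -> total=6
Click 3 (4,2) count=1: revealed 1 new [(4,2)] -> total=7

Answer: 7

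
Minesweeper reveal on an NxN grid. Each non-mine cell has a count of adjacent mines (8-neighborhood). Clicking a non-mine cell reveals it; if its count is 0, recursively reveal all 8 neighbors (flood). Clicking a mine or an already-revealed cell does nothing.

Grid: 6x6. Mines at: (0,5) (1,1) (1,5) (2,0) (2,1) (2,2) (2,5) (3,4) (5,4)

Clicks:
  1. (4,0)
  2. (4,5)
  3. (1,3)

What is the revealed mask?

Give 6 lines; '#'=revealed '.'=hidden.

Click 1 (4,0) count=0: revealed 12 new [(3,0) (3,1) (3,2) (3,3) (4,0) (4,1) (4,2) (4,3) (5,0) (5,1) (5,2) (5,3)] -> total=12
Click 2 (4,5) count=2: revealed 1 new [(4,5)] -> total=13
Click 3 (1,3) count=1: revealed 1 new [(1,3)] -> total=14

Answer: ......
...#..
......
####..
####.#
####..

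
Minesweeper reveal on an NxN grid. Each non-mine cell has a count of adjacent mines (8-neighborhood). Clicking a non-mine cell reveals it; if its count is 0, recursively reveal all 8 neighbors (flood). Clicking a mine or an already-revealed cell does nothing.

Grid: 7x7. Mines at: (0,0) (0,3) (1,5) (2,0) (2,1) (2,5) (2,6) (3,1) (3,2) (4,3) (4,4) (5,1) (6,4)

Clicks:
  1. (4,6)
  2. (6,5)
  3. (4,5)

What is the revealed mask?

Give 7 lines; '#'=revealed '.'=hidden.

Click 1 (4,6) count=0: revealed 8 new [(3,5) (3,6) (4,5) (4,6) (5,5) (5,6) (6,5) (6,6)] -> total=8
Click 2 (6,5) count=1: revealed 0 new [(none)] -> total=8
Click 3 (4,5) count=1: revealed 0 new [(none)] -> total=8

Answer: .......
.......
.......
.....##
.....##
.....##
.....##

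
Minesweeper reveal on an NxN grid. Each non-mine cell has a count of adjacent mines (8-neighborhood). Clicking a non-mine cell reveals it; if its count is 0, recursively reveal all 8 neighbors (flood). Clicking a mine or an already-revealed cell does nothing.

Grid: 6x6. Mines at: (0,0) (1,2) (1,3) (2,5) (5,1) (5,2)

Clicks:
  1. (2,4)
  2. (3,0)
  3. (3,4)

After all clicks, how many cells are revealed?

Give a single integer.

Click 1 (2,4) count=2: revealed 1 new [(2,4)] -> total=1
Click 2 (3,0) count=0: revealed 21 new [(1,0) (1,1) (2,0) (2,1) (2,2) (2,3) (3,0) (3,1) (3,2) (3,3) (3,4) (3,5) (4,0) (4,1) (4,2) (4,3) (4,4) (4,5) (5,3) (5,4) (5,5)] -> total=22
Click 3 (3,4) count=1: revealed 0 new [(none)] -> total=22

Answer: 22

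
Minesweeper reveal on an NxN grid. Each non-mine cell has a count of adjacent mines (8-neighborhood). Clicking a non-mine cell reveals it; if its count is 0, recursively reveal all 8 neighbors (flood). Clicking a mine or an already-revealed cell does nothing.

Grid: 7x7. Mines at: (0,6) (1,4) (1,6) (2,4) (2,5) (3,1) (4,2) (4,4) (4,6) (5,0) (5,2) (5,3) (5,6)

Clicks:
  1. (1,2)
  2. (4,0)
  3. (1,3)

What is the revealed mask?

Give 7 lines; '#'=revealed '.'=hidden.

Answer: ####...
####...
####...
.......
#......
.......
.......

Derivation:
Click 1 (1,2) count=0: revealed 12 new [(0,0) (0,1) (0,2) (0,3) (1,0) (1,1) (1,2) (1,3) (2,0) (2,1) (2,2) (2,3)] -> total=12
Click 2 (4,0) count=2: revealed 1 new [(4,0)] -> total=13
Click 3 (1,3) count=2: revealed 0 new [(none)] -> total=13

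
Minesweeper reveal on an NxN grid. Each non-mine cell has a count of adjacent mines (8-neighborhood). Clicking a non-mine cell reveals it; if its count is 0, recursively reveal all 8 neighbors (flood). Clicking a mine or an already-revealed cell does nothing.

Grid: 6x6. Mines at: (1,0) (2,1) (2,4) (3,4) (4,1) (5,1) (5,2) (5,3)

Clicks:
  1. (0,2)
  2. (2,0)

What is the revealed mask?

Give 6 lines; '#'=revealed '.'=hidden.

Click 1 (0,2) count=0: revealed 10 new [(0,1) (0,2) (0,3) (0,4) (0,5) (1,1) (1,2) (1,3) (1,4) (1,5)] -> total=10
Click 2 (2,0) count=2: revealed 1 new [(2,0)] -> total=11

Answer: .#####
.#####
#.....
......
......
......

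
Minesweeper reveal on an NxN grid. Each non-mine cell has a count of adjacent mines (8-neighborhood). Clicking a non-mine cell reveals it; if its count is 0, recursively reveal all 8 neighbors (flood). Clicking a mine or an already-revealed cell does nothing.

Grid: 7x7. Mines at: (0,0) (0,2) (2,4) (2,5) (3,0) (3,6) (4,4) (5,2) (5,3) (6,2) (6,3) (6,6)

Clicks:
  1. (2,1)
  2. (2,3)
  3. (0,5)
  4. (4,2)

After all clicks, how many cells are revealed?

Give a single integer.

Click 1 (2,1) count=1: revealed 1 new [(2,1)] -> total=1
Click 2 (2,3) count=1: revealed 1 new [(2,3)] -> total=2
Click 3 (0,5) count=0: revealed 8 new [(0,3) (0,4) (0,5) (0,6) (1,3) (1,4) (1,5) (1,6)] -> total=10
Click 4 (4,2) count=2: revealed 1 new [(4,2)] -> total=11

Answer: 11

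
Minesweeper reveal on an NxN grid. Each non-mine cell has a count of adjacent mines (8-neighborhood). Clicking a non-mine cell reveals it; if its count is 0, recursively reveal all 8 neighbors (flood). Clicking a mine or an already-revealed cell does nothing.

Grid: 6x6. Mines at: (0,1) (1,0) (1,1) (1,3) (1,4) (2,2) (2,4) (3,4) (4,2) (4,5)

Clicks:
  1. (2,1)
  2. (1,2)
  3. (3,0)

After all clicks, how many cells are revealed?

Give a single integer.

Click 1 (2,1) count=3: revealed 1 new [(2,1)] -> total=1
Click 2 (1,2) count=4: revealed 1 new [(1,2)] -> total=2
Click 3 (3,0) count=0: revealed 7 new [(2,0) (3,0) (3,1) (4,0) (4,1) (5,0) (5,1)] -> total=9

Answer: 9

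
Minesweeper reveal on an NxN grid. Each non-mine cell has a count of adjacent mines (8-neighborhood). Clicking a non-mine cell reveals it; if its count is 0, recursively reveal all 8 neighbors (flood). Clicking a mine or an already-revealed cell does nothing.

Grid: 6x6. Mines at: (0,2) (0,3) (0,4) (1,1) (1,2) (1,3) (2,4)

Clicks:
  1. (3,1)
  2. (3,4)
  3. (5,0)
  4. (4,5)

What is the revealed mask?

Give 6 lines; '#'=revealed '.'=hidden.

Click 1 (3,1) count=0: revealed 22 new [(2,0) (2,1) (2,2) (2,3) (3,0) (3,1) (3,2) (3,3) (3,4) (3,5) (4,0) (4,1) (4,2) (4,3) (4,4) (4,5) (5,0) (5,1) (5,2) (5,3) (5,4) (5,5)] -> total=22
Click 2 (3,4) count=1: revealed 0 new [(none)] -> total=22
Click 3 (5,0) count=0: revealed 0 new [(none)] -> total=22
Click 4 (4,5) count=0: revealed 0 new [(none)] -> total=22

Answer: ......
......
####..
######
######
######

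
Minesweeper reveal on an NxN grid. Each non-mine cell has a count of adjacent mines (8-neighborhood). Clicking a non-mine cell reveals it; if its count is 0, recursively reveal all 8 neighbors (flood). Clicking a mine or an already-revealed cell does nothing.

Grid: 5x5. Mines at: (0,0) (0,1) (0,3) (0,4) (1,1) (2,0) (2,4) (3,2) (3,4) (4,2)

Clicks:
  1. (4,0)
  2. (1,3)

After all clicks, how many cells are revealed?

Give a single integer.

Click 1 (4,0) count=0: revealed 4 new [(3,0) (3,1) (4,0) (4,1)] -> total=4
Click 2 (1,3) count=3: revealed 1 new [(1,3)] -> total=5

Answer: 5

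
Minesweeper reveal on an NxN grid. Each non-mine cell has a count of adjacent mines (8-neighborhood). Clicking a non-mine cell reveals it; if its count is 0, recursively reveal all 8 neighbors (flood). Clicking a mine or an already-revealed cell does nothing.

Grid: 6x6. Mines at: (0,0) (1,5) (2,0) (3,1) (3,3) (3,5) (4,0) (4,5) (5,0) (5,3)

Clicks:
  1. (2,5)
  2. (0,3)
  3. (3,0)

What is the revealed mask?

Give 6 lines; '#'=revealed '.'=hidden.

Click 1 (2,5) count=2: revealed 1 new [(2,5)] -> total=1
Click 2 (0,3) count=0: revealed 12 new [(0,1) (0,2) (0,3) (0,4) (1,1) (1,2) (1,3) (1,4) (2,1) (2,2) (2,3) (2,4)] -> total=13
Click 3 (3,0) count=3: revealed 1 new [(3,0)] -> total=14

Answer: .####.
.####.
.#####
#.....
......
......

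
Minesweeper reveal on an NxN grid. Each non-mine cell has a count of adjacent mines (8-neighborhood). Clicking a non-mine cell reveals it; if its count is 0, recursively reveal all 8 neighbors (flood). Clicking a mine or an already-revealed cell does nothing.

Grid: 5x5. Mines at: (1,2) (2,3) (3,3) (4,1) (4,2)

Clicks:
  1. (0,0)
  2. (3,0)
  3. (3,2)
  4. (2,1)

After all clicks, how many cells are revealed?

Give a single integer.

Answer: 9

Derivation:
Click 1 (0,0) count=0: revealed 8 new [(0,0) (0,1) (1,0) (1,1) (2,0) (2,1) (3,0) (3,1)] -> total=8
Click 2 (3,0) count=1: revealed 0 new [(none)] -> total=8
Click 3 (3,2) count=4: revealed 1 new [(3,2)] -> total=9
Click 4 (2,1) count=1: revealed 0 new [(none)] -> total=9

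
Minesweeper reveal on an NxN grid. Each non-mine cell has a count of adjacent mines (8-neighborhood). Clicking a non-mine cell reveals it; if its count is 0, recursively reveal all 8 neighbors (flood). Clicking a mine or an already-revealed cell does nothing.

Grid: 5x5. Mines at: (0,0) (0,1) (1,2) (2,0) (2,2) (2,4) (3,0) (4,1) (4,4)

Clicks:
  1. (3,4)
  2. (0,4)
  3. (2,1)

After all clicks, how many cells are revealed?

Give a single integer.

Answer: 6

Derivation:
Click 1 (3,4) count=2: revealed 1 new [(3,4)] -> total=1
Click 2 (0,4) count=0: revealed 4 new [(0,3) (0,4) (1,3) (1,4)] -> total=5
Click 3 (2,1) count=4: revealed 1 new [(2,1)] -> total=6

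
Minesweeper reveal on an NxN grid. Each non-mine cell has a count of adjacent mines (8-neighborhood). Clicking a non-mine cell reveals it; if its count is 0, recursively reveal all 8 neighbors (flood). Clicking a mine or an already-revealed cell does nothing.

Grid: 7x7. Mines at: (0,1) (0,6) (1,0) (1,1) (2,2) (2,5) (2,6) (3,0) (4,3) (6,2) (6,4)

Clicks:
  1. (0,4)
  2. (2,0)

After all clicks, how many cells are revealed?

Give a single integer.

Click 1 (0,4) count=0: revealed 8 new [(0,2) (0,3) (0,4) (0,5) (1,2) (1,3) (1,4) (1,5)] -> total=8
Click 2 (2,0) count=3: revealed 1 new [(2,0)] -> total=9

Answer: 9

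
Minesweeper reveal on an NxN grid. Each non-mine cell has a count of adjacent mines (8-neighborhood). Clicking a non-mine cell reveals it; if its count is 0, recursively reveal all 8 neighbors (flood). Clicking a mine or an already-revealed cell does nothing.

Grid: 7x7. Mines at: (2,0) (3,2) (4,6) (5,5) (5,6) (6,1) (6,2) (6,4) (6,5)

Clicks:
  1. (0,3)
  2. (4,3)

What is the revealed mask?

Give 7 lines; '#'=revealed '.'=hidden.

Click 1 (0,3) count=0: revealed 27 new [(0,0) (0,1) (0,2) (0,3) (0,4) (0,5) (0,6) (1,0) (1,1) (1,2) (1,3) (1,4) (1,5) (1,6) (2,1) (2,2) (2,3) (2,4) (2,5) (2,6) (3,3) (3,4) (3,5) (3,6) (4,3) (4,4) (4,5)] -> total=27
Click 2 (4,3) count=1: revealed 0 new [(none)] -> total=27

Answer: #######
#######
.######
...####
...###.
.......
.......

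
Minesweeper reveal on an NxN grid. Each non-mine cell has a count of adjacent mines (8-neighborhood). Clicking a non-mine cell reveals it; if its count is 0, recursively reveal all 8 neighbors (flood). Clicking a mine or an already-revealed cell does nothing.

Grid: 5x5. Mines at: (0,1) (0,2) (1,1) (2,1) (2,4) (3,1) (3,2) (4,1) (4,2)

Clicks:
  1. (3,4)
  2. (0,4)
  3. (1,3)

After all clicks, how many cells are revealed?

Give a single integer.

Click 1 (3,4) count=1: revealed 1 new [(3,4)] -> total=1
Click 2 (0,4) count=0: revealed 4 new [(0,3) (0,4) (1,3) (1,4)] -> total=5
Click 3 (1,3) count=2: revealed 0 new [(none)] -> total=5

Answer: 5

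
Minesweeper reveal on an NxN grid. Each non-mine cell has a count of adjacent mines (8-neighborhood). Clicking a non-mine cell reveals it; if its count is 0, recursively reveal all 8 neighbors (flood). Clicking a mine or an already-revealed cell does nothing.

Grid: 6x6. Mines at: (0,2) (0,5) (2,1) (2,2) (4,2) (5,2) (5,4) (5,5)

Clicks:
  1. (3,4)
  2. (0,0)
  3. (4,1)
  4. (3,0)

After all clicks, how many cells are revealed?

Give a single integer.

Answer: 18

Derivation:
Click 1 (3,4) count=0: revealed 12 new [(1,3) (1,4) (1,5) (2,3) (2,4) (2,5) (3,3) (3,4) (3,5) (4,3) (4,4) (4,5)] -> total=12
Click 2 (0,0) count=0: revealed 4 new [(0,0) (0,1) (1,0) (1,1)] -> total=16
Click 3 (4,1) count=2: revealed 1 new [(4,1)] -> total=17
Click 4 (3,0) count=1: revealed 1 new [(3,0)] -> total=18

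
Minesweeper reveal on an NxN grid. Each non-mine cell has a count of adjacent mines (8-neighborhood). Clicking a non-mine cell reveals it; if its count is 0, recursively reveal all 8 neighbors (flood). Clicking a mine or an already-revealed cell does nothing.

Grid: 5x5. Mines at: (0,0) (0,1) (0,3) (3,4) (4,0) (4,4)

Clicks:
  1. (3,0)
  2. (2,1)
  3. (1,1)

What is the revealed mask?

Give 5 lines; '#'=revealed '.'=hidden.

Answer: .....
####.
####.
####.
.###.

Derivation:
Click 1 (3,0) count=1: revealed 1 new [(3,0)] -> total=1
Click 2 (2,1) count=0: revealed 14 new [(1,0) (1,1) (1,2) (1,3) (2,0) (2,1) (2,2) (2,3) (3,1) (3,2) (3,3) (4,1) (4,2) (4,3)] -> total=15
Click 3 (1,1) count=2: revealed 0 new [(none)] -> total=15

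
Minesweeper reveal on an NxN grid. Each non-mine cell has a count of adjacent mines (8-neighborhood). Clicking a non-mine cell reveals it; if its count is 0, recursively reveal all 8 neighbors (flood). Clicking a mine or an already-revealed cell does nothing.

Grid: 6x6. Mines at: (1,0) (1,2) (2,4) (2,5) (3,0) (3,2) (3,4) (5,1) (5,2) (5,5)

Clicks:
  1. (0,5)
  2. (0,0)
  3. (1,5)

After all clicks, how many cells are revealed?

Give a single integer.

Answer: 7

Derivation:
Click 1 (0,5) count=0: revealed 6 new [(0,3) (0,4) (0,5) (1,3) (1,4) (1,5)] -> total=6
Click 2 (0,0) count=1: revealed 1 new [(0,0)] -> total=7
Click 3 (1,5) count=2: revealed 0 new [(none)] -> total=7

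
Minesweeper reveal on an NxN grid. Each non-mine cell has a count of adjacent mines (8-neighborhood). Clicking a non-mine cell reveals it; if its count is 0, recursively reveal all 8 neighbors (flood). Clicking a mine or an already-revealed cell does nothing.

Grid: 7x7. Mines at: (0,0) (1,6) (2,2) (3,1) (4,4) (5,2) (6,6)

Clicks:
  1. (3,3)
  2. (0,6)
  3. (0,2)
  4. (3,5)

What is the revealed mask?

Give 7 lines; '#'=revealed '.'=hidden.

Click 1 (3,3) count=2: revealed 1 new [(3,3)] -> total=1
Click 2 (0,6) count=1: revealed 1 new [(0,6)] -> total=2
Click 3 (0,2) count=0: revealed 15 new [(0,1) (0,2) (0,3) (0,4) (0,5) (1,1) (1,2) (1,3) (1,4) (1,5) (2,3) (2,4) (2,5) (3,4) (3,5)] -> total=17
Click 4 (3,5) count=1: revealed 0 new [(none)] -> total=17

Answer: .######
.#####.
...###.
...###.
.......
.......
.......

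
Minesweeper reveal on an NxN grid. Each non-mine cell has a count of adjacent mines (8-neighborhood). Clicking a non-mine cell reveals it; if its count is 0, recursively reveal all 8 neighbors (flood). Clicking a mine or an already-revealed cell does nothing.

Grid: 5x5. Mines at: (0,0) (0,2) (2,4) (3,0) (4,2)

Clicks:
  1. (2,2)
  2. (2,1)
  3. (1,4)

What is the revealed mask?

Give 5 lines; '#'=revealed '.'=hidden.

Click 1 (2,2) count=0: revealed 9 new [(1,1) (1,2) (1,3) (2,1) (2,2) (2,3) (3,1) (3,2) (3,3)] -> total=9
Click 2 (2,1) count=1: revealed 0 new [(none)] -> total=9
Click 3 (1,4) count=1: revealed 1 new [(1,4)] -> total=10

Answer: .....
.####
.###.
.###.
.....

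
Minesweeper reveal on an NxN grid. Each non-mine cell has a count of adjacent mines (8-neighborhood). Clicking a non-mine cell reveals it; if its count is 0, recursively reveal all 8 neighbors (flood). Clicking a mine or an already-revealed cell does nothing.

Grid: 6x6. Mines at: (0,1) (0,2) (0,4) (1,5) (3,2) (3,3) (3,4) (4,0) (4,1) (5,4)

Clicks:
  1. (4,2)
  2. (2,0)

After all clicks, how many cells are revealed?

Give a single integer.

Click 1 (4,2) count=3: revealed 1 new [(4,2)] -> total=1
Click 2 (2,0) count=0: revealed 6 new [(1,0) (1,1) (2,0) (2,1) (3,0) (3,1)] -> total=7

Answer: 7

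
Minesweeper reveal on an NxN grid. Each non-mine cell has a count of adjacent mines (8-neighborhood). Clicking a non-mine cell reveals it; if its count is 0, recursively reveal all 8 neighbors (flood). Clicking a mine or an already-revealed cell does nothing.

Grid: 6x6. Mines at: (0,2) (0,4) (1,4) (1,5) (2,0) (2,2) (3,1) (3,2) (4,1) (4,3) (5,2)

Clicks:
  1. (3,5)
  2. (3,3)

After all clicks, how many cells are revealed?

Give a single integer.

Click 1 (3,5) count=0: revealed 8 new [(2,4) (2,5) (3,4) (3,5) (4,4) (4,5) (5,4) (5,5)] -> total=8
Click 2 (3,3) count=3: revealed 1 new [(3,3)] -> total=9

Answer: 9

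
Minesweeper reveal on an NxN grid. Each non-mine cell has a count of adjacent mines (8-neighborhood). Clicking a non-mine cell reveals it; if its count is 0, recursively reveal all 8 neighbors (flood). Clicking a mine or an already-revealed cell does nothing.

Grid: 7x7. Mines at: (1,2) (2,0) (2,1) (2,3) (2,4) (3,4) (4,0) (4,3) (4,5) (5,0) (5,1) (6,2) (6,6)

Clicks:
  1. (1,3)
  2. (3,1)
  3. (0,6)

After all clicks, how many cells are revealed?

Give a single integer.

Click 1 (1,3) count=3: revealed 1 new [(1,3)] -> total=1
Click 2 (3,1) count=3: revealed 1 new [(3,1)] -> total=2
Click 3 (0,6) count=0: revealed 11 new [(0,3) (0,4) (0,5) (0,6) (1,4) (1,5) (1,6) (2,5) (2,6) (3,5) (3,6)] -> total=13

Answer: 13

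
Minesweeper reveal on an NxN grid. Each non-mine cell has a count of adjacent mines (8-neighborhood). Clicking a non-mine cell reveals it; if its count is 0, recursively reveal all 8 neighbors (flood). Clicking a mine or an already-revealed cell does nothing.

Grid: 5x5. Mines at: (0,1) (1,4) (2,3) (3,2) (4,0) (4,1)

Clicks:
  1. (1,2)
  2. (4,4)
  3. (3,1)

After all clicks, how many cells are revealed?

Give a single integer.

Click 1 (1,2) count=2: revealed 1 new [(1,2)] -> total=1
Click 2 (4,4) count=0: revealed 4 new [(3,3) (3,4) (4,3) (4,4)] -> total=5
Click 3 (3,1) count=3: revealed 1 new [(3,1)] -> total=6

Answer: 6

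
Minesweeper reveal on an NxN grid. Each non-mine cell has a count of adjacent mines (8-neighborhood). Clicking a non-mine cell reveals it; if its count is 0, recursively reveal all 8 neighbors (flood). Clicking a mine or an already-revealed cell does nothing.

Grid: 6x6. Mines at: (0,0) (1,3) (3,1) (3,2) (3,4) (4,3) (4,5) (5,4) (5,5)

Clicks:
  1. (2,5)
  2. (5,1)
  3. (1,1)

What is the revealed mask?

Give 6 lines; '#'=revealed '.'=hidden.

Answer: ......
.#....
.....#
......
###...
###...

Derivation:
Click 1 (2,5) count=1: revealed 1 new [(2,5)] -> total=1
Click 2 (5,1) count=0: revealed 6 new [(4,0) (4,1) (4,2) (5,0) (5,1) (5,2)] -> total=7
Click 3 (1,1) count=1: revealed 1 new [(1,1)] -> total=8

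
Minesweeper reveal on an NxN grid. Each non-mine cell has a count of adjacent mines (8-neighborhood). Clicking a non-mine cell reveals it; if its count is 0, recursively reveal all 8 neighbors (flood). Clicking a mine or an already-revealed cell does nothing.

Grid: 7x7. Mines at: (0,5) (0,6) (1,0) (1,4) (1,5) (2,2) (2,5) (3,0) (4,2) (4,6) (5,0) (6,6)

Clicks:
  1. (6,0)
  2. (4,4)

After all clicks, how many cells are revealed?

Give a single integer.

Answer: 17

Derivation:
Click 1 (6,0) count=1: revealed 1 new [(6,0)] -> total=1
Click 2 (4,4) count=0: revealed 16 new [(3,3) (3,4) (3,5) (4,3) (4,4) (4,5) (5,1) (5,2) (5,3) (5,4) (5,5) (6,1) (6,2) (6,3) (6,4) (6,5)] -> total=17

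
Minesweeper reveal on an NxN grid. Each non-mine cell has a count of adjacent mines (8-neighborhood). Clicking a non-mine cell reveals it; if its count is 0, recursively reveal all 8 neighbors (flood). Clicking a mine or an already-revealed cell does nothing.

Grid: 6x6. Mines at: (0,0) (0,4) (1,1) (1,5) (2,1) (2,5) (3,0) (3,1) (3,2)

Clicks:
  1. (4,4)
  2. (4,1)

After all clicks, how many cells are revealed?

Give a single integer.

Answer: 15

Derivation:
Click 1 (4,4) count=0: revealed 15 new [(3,3) (3,4) (3,5) (4,0) (4,1) (4,2) (4,3) (4,4) (4,5) (5,0) (5,1) (5,2) (5,3) (5,4) (5,5)] -> total=15
Click 2 (4,1) count=3: revealed 0 new [(none)] -> total=15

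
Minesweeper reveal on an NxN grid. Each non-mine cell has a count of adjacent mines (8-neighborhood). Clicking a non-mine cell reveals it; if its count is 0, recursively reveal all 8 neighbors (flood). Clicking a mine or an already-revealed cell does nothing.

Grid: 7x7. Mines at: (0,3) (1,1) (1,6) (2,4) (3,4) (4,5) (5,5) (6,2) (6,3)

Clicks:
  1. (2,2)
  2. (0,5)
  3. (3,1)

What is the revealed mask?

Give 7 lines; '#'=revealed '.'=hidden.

Answer: .....#.
.......
####...
####...
####...
####...
##.....

Derivation:
Click 1 (2,2) count=1: revealed 1 new [(2,2)] -> total=1
Click 2 (0,5) count=1: revealed 1 new [(0,5)] -> total=2
Click 3 (3,1) count=0: revealed 17 new [(2,0) (2,1) (2,3) (3,0) (3,1) (3,2) (3,3) (4,0) (4,1) (4,2) (4,3) (5,0) (5,1) (5,2) (5,3) (6,0) (6,1)] -> total=19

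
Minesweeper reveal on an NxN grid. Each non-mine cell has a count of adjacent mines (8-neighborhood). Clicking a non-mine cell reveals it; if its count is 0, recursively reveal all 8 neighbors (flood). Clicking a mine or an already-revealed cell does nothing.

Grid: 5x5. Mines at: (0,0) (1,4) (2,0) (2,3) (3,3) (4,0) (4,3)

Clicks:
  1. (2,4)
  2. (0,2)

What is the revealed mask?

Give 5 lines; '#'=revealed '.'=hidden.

Click 1 (2,4) count=3: revealed 1 new [(2,4)] -> total=1
Click 2 (0,2) count=0: revealed 6 new [(0,1) (0,2) (0,3) (1,1) (1,2) (1,3)] -> total=7

Answer: .###.
.###.
....#
.....
.....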